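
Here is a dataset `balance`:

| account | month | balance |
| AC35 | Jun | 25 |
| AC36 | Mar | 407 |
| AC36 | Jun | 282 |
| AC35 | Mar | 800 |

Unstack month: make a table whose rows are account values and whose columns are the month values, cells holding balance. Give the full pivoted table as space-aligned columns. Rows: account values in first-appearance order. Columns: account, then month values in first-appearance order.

Columns: account plus the 2 distinct month values (Jun, Mar).
For example, row AC35 column Jun takes balance=25 from the long row (AC35, Jun).

account  Jun  Mar
AC35     25   800
AC36     282  407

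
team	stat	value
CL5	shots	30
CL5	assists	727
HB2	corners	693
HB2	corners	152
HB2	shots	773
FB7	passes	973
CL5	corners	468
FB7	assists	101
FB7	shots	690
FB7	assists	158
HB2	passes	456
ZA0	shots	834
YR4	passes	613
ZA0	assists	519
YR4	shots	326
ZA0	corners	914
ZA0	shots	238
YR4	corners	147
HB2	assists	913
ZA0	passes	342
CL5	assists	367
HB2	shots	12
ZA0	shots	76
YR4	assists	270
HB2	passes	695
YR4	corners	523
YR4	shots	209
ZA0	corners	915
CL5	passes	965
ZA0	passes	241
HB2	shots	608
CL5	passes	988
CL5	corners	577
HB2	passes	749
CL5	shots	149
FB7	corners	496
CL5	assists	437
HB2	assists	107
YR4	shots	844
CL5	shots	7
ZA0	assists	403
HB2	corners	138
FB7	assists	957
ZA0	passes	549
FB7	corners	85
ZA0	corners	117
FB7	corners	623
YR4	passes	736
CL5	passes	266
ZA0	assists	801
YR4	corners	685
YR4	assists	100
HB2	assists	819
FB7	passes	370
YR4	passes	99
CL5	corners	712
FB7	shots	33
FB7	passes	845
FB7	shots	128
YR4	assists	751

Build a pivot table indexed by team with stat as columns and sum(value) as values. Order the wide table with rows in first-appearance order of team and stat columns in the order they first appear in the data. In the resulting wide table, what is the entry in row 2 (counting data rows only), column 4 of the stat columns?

1900

With rows in first-appearance order of team, row 2 is team=HB2. stat columns in first-appearance order: shots, assists, corners, passes; column 4 is passes.
Long rows with team=HB2, stat=passes: 456 + 695 + 749 = 1900.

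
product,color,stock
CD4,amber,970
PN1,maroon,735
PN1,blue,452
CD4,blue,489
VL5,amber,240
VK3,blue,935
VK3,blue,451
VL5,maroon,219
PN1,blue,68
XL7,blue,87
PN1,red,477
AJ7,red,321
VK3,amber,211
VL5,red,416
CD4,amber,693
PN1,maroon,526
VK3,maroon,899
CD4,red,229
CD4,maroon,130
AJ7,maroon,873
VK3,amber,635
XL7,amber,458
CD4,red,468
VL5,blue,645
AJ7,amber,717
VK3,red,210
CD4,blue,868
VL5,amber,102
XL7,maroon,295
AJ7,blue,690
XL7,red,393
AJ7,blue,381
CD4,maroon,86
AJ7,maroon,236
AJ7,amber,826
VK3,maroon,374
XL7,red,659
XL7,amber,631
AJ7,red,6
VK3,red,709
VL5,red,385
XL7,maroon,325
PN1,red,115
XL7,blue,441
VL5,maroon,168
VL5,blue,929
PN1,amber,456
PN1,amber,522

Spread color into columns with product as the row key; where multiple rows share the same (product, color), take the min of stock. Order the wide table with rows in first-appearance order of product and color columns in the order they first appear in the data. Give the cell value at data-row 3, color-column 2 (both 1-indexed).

With rows in first-appearance order of product, row 3 is product=VL5. color columns in first-appearance order: amber, maroon, blue, red; column 2 is maroon.
Long rows with product=VL5, color=maroon: min(219, 168) = 168.

168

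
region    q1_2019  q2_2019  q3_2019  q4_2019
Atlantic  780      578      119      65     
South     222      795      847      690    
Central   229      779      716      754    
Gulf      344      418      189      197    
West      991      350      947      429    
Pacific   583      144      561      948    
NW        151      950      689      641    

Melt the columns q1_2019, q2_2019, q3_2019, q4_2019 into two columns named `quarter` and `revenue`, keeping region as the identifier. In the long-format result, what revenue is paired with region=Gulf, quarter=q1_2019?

Unpivoting turns each (region, wide-column) pair into one long row.
The wide cell at row Gulf, column q1_2019 holds 344, so the long row (Gulf, q1_2019) has revenue=344.

344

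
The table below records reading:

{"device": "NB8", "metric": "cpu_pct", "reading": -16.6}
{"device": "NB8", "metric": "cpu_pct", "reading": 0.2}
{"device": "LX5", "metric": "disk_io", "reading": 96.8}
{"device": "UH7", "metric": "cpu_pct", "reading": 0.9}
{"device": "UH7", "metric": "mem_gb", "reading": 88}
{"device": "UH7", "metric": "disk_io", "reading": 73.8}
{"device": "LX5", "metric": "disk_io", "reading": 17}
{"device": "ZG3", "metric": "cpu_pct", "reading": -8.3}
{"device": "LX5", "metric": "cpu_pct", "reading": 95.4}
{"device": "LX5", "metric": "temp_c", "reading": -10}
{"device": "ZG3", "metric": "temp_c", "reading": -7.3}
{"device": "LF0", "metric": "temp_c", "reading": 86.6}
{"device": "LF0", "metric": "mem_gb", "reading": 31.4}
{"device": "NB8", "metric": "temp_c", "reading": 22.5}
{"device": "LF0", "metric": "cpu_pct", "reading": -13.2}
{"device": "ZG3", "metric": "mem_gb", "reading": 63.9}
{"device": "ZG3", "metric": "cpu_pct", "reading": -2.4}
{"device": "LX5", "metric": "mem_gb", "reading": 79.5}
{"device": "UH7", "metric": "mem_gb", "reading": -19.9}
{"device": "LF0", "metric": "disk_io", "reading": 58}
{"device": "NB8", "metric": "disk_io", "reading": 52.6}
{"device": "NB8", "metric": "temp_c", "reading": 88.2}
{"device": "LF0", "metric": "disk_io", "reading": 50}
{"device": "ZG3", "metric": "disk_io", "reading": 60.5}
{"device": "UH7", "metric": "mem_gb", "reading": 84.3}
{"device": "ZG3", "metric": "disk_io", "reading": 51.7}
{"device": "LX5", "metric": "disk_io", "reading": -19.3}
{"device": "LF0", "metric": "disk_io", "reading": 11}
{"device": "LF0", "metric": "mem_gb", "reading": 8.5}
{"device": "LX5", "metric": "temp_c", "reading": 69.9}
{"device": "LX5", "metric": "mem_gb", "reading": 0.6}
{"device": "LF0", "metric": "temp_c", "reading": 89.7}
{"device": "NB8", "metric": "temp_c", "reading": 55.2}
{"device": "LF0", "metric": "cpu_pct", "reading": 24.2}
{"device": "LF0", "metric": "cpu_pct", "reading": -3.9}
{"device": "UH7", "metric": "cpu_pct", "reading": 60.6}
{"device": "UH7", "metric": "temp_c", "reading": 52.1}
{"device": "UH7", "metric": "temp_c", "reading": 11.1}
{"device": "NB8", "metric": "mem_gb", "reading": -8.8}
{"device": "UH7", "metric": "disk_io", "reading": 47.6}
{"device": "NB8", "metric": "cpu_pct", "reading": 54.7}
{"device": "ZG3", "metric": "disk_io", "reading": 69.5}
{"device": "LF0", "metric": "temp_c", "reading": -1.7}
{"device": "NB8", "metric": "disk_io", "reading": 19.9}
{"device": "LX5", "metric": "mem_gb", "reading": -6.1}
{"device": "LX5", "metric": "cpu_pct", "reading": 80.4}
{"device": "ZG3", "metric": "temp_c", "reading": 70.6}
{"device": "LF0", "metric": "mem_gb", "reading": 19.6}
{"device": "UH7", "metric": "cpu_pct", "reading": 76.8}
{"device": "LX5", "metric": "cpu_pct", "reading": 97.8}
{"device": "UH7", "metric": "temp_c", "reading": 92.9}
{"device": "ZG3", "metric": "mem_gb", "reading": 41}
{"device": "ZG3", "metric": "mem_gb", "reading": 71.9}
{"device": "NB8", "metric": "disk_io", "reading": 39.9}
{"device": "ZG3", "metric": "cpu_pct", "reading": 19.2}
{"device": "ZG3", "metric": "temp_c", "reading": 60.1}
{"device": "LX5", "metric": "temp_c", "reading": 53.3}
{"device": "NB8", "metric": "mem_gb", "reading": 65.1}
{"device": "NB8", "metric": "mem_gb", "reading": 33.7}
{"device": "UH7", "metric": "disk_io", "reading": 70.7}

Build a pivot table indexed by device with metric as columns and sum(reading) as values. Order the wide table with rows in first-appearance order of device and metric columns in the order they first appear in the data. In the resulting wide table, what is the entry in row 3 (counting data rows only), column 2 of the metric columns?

With rows in first-appearance order of device, row 3 is device=UH7. metric columns in first-appearance order: cpu_pct, disk_io, mem_gb, temp_c; column 2 is disk_io.
Long rows with device=UH7, metric=disk_io: 73.8 + 47.6 + 70.7 = 192.1.

192.1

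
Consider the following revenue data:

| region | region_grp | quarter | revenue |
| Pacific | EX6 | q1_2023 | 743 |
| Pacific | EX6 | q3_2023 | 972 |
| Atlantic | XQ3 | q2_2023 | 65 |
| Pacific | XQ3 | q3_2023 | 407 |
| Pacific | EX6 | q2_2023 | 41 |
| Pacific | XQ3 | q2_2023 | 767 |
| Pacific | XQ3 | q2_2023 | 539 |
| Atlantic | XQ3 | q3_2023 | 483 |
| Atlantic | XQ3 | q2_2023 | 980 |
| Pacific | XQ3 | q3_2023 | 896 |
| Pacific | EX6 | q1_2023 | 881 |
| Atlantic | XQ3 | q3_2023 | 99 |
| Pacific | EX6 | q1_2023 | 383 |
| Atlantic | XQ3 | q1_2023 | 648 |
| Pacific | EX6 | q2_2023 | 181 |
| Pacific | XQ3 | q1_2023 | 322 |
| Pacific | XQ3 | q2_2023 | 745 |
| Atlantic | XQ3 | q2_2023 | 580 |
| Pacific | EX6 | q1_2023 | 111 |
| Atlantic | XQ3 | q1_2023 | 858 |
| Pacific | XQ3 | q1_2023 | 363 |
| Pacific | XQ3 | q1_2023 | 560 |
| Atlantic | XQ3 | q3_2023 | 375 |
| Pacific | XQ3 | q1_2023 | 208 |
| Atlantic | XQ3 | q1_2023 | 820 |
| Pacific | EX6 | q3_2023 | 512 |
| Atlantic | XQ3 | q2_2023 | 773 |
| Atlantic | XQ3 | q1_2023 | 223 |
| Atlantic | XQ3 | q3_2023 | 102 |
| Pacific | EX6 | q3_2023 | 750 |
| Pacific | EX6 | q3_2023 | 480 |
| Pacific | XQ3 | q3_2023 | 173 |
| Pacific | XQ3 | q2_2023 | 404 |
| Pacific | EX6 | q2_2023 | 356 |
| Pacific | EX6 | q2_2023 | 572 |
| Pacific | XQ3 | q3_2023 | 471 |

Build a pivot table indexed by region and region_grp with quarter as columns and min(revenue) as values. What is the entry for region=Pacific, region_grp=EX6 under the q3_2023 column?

Rows with region=Pacific, region_grp=EX6 and quarter=q3_2023: revenue values are 972, 512, 750, 480.
min(972, 512, 750, 480) = 480.

480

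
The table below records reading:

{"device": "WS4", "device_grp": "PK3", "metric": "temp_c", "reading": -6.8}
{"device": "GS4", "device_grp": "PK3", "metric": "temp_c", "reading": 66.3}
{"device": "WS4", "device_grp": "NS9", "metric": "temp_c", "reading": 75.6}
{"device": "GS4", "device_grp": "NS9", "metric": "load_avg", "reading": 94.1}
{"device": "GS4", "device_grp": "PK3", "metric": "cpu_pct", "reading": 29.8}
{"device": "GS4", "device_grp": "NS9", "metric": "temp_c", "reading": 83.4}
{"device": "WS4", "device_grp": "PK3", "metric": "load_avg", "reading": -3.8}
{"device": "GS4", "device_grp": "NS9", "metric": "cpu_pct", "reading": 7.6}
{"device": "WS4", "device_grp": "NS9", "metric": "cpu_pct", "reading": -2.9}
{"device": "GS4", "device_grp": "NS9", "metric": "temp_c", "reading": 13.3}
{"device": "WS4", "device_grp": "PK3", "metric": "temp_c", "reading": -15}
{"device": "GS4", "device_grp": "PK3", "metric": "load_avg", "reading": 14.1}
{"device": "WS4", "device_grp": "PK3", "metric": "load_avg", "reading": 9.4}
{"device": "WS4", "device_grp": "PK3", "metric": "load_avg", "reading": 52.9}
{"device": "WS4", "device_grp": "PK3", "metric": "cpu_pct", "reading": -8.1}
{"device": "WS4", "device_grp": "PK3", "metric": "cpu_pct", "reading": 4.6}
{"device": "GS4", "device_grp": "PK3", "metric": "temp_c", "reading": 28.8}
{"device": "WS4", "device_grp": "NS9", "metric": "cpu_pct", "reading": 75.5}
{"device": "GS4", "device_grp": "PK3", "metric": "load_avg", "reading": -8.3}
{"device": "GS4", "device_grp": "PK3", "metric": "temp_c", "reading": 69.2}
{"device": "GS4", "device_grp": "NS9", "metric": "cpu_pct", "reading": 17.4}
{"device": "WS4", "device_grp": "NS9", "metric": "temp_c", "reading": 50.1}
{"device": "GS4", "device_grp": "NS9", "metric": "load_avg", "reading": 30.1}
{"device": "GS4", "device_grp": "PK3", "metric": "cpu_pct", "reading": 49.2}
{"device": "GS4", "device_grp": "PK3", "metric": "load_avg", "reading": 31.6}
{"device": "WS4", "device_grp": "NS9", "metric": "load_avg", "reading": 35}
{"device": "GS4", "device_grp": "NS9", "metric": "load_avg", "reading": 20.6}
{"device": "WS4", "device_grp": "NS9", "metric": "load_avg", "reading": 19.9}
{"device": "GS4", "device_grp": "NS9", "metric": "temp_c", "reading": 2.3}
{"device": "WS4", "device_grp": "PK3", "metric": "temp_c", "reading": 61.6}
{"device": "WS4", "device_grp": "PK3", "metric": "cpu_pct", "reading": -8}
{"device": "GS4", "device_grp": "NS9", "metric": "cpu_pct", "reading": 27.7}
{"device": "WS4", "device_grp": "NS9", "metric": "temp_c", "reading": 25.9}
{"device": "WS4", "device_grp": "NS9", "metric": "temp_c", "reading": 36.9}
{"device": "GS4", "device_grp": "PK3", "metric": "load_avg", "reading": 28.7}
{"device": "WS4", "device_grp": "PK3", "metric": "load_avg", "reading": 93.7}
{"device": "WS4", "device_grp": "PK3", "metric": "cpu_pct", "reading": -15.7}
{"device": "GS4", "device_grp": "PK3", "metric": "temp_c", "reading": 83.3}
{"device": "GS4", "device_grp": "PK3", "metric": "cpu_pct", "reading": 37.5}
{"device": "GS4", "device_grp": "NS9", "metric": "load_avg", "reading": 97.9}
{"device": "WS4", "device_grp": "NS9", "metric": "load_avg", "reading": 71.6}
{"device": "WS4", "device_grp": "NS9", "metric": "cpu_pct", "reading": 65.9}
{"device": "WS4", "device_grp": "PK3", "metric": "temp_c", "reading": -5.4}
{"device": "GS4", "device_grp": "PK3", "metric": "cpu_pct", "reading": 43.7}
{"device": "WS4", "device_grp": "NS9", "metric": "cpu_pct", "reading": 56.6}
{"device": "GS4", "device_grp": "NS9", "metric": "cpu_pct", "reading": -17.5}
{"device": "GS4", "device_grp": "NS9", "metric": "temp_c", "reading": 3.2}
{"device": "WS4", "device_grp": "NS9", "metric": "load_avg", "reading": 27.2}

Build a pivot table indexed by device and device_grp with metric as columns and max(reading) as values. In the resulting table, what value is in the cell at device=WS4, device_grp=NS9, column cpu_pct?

Rows with device=WS4, device_grp=NS9 and metric=cpu_pct: reading values are -2.9, 75.5, 65.9, 56.6.
max(-2.9, 75.5, 65.9, 56.6) = 75.5.

75.5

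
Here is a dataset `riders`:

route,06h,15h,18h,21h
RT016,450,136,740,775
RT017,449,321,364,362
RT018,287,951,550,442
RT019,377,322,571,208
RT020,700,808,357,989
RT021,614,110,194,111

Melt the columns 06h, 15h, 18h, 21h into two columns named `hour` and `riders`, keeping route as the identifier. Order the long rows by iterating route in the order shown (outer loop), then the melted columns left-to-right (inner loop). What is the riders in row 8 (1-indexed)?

362

24 rows total (6 × 4). Row 8: index ⌊(8-1)/4⌋ = 1 into route → RT017; (8-1) mod 4 = 3 into the melted columns → 21h.
So row 8 is (RT017, 21h, 362); riders = 362.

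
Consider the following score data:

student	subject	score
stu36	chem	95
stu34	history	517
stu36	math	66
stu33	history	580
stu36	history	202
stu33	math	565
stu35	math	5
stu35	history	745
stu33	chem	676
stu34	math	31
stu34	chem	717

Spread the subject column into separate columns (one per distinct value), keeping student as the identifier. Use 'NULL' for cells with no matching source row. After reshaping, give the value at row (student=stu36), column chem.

The long row with student=stu36, subject=chem has score=95.

95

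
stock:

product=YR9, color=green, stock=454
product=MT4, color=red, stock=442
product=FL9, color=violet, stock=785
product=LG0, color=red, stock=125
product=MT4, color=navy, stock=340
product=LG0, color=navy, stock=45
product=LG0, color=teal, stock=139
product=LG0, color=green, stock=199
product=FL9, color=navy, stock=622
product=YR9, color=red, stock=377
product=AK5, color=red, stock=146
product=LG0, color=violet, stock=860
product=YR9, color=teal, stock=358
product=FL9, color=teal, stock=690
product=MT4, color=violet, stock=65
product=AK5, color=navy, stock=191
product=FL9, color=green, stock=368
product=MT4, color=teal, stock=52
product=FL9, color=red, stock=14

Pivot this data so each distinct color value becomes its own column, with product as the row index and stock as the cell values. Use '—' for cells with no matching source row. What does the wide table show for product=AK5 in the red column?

146

The long row with product=AK5, color=red has stock=146.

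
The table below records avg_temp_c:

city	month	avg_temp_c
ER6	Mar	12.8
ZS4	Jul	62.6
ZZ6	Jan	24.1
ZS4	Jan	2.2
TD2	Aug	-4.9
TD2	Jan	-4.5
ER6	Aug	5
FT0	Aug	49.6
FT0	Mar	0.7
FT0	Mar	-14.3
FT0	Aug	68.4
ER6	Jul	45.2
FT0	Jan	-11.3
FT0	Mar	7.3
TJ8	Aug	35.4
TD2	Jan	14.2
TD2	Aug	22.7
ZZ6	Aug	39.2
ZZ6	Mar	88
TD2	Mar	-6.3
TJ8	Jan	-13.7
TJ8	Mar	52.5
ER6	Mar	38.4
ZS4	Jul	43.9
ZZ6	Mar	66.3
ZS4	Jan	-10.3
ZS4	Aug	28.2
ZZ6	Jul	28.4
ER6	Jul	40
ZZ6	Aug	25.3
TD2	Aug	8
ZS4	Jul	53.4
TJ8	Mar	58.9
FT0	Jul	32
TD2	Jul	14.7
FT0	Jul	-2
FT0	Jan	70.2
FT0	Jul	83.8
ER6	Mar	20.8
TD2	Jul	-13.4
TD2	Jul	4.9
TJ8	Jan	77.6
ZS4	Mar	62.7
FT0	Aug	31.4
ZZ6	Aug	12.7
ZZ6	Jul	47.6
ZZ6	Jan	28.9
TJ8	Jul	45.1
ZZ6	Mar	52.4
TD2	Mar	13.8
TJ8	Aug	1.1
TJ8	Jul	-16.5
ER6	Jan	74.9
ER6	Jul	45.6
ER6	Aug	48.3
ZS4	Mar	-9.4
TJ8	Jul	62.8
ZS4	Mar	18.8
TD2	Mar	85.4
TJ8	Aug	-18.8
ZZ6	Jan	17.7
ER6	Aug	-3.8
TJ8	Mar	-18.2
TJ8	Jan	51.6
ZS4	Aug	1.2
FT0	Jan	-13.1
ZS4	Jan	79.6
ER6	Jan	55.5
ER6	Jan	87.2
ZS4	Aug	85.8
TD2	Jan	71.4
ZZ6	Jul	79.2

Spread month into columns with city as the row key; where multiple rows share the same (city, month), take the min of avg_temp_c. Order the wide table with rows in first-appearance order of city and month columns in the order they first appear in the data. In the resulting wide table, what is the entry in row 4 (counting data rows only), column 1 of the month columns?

With rows in first-appearance order of city, row 4 is city=TD2. month columns in first-appearance order: Mar, Jul, Jan, Aug; column 1 is Mar.
Long rows with city=TD2, month=Mar: min(-6.3, 13.8, 85.4) = -6.3.

-6.3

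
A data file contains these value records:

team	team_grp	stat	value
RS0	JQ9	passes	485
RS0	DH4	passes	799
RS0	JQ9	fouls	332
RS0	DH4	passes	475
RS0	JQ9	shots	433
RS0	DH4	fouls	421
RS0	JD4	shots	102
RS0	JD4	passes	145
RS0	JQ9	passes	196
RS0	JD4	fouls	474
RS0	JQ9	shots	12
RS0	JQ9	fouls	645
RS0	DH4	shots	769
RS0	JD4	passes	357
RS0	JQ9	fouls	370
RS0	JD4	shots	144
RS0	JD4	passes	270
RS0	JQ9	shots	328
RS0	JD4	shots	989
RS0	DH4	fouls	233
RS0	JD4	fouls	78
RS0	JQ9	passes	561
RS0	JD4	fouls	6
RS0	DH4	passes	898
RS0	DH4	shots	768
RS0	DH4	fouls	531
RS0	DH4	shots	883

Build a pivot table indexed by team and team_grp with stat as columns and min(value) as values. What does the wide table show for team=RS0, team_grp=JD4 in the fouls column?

Rows with team=RS0, team_grp=JD4 and stat=fouls: value values are 474, 78, 6.
min(474, 78, 6) = 6.

6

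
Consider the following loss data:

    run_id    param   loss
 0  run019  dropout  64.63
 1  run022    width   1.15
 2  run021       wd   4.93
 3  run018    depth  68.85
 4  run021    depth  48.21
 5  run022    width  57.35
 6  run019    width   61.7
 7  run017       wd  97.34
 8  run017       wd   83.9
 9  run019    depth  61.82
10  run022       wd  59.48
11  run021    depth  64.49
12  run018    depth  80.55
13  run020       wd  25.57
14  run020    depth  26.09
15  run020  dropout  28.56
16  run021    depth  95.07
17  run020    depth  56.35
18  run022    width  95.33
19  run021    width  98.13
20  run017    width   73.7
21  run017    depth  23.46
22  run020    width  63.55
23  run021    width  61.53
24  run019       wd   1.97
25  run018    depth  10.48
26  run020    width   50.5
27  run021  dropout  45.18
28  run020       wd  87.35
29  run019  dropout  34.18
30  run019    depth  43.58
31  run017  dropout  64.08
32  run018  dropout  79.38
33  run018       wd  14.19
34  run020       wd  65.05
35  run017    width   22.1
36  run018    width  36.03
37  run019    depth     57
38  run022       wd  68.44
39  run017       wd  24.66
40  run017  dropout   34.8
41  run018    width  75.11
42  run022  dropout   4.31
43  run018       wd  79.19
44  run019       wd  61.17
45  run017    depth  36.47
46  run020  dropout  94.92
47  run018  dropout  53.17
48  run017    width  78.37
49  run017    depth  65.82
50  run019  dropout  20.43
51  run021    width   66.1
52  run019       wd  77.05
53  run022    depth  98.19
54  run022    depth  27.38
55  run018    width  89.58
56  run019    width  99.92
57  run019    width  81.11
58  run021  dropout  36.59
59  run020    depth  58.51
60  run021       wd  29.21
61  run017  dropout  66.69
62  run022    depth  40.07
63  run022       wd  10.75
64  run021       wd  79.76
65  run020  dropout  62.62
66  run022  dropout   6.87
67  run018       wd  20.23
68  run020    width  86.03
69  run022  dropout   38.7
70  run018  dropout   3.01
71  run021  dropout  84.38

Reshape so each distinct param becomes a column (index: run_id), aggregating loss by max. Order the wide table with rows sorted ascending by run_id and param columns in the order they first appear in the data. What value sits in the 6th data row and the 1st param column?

With rows sorted ascending by run_id, row 6 is run_id=run022. param columns in first-appearance order: dropout, width, wd, depth; column 1 is dropout.
Long rows with run_id=run022, param=dropout: max(4.31, 6.87, 38.7) = 38.7.

38.7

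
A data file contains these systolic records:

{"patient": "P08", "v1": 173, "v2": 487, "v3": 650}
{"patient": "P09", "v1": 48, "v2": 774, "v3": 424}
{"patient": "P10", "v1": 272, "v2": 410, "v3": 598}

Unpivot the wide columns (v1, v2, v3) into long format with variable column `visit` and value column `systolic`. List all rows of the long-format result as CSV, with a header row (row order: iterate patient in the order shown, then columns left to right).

Each (patient, column) pair becomes one row: 3 × 3 = 9 rows.
For example, (P08, v1) → systolic=173.

patient,visit,systolic
P08,v1,173
P08,v2,487
P08,v3,650
P09,v1,48
P09,v2,774
P09,v3,424
P10,v1,272
P10,v2,410
P10,v3,598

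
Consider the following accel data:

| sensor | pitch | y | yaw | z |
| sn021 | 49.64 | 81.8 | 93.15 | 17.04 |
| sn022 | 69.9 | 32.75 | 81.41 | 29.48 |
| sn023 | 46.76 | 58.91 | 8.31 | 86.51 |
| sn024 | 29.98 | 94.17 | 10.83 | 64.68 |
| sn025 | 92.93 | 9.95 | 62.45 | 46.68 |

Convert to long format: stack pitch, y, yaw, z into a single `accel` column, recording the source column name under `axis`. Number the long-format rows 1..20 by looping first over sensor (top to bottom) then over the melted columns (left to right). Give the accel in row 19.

62.45

20 rows total (5 × 4). Row 19: index ⌊(19-1)/4⌋ = 4 into sensor → sn025; (19-1) mod 4 = 2 into the melted columns → yaw.
So row 19 is (sn025, yaw, 62.45); accel = 62.45.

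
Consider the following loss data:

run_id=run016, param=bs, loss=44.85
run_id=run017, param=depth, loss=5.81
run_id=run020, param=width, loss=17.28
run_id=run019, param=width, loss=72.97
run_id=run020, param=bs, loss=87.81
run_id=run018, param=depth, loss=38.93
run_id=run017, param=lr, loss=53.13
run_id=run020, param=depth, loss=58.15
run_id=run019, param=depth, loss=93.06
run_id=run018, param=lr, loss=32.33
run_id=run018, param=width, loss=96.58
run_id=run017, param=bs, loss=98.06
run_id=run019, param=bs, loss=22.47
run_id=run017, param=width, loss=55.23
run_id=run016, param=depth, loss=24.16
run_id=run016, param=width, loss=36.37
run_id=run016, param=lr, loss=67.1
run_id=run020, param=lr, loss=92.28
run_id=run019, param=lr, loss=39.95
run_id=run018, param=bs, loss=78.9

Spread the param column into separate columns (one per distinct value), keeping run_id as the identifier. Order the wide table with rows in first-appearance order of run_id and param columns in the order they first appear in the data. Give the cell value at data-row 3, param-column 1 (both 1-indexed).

With rows in first-appearance order of run_id, row 3 is run_id=run020. param columns in first-appearance order: bs, depth, width, lr; column 1 is bs.
Long rows with run_id=run020, param=bs: loss = 87.81.

87.81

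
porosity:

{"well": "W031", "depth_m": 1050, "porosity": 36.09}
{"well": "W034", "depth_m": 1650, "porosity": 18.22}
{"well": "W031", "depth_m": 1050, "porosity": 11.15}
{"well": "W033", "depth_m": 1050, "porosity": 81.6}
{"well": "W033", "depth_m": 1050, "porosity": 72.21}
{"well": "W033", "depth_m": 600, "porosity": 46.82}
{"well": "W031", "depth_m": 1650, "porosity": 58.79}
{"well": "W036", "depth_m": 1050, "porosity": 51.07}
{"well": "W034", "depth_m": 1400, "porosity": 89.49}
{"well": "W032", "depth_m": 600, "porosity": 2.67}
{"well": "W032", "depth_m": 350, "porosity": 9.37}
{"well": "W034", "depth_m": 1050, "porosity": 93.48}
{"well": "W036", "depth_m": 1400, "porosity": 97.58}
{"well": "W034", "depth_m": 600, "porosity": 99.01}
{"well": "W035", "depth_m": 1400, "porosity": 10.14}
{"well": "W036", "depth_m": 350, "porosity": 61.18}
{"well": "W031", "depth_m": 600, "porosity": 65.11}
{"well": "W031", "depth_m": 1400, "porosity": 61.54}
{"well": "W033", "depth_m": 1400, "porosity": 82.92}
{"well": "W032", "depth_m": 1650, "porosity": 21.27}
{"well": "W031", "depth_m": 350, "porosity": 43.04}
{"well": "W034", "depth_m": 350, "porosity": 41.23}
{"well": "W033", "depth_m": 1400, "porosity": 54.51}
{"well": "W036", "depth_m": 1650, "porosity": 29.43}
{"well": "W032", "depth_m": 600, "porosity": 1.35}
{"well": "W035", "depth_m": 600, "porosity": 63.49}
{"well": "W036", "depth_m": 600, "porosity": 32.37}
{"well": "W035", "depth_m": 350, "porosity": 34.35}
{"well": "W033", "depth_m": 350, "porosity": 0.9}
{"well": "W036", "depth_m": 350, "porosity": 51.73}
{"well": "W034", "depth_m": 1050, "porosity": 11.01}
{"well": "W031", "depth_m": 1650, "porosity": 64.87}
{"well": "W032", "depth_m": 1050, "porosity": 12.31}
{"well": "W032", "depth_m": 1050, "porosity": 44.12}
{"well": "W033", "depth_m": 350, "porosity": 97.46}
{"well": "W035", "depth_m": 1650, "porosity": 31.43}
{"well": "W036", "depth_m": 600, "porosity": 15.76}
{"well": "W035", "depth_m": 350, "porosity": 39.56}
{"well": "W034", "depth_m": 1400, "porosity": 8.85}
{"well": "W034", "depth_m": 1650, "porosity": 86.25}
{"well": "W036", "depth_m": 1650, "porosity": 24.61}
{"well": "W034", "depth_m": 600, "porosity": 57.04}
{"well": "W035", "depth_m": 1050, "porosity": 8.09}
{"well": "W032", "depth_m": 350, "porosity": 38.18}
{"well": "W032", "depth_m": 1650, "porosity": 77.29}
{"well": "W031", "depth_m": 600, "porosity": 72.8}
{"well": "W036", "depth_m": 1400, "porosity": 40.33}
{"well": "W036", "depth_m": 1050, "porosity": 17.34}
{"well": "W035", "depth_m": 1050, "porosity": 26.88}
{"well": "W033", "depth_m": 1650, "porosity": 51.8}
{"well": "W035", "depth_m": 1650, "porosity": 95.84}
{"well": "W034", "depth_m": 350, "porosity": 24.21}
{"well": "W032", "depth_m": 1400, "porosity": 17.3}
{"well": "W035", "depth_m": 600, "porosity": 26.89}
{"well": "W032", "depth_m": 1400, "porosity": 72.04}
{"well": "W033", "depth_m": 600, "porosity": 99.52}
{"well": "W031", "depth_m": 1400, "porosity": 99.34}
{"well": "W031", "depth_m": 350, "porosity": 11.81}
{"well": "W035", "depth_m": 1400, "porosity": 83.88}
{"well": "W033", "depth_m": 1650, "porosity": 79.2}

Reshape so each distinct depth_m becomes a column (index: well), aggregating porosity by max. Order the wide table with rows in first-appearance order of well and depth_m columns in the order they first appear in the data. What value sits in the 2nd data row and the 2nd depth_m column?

With rows in first-appearance order of well, row 2 is well=W034. depth_m columns in first-appearance order: 1050, 1650, 600, 1400, 350; column 2 is 1650.
Long rows with well=W034, depth_m=1650: max(18.22, 86.25) = 86.25.

86.25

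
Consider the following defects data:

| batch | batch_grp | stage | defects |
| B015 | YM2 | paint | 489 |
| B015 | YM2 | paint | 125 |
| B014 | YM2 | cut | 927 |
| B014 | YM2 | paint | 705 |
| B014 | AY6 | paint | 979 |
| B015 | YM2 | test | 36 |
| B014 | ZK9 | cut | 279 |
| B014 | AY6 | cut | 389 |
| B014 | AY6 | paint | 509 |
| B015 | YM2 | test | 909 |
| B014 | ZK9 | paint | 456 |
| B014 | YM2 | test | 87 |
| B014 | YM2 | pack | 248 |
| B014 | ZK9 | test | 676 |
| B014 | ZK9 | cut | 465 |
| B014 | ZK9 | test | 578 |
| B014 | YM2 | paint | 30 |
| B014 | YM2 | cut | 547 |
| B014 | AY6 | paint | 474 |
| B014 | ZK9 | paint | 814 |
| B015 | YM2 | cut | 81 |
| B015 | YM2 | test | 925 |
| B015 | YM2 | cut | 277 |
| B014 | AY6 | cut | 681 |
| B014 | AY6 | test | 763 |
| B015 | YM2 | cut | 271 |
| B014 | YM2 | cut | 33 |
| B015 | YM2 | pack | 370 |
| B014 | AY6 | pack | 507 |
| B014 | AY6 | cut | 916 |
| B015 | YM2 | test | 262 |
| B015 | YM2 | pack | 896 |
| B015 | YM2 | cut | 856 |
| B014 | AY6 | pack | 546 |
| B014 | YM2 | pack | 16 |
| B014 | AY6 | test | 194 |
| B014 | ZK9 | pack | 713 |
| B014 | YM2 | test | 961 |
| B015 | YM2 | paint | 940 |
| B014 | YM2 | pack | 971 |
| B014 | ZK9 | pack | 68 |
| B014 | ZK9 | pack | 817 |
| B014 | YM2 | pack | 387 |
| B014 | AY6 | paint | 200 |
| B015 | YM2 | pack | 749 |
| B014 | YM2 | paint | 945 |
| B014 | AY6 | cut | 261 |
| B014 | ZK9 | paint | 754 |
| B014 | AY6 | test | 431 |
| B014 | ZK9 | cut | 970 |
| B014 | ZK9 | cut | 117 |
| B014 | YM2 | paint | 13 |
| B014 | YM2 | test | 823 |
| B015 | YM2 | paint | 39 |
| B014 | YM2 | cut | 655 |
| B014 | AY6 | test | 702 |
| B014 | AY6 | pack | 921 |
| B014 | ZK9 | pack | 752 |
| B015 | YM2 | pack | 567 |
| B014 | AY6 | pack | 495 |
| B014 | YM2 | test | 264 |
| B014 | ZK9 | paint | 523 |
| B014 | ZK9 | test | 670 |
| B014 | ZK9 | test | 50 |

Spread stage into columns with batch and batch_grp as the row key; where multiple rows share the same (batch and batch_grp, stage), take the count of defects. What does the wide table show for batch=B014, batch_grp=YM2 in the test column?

Rows with batch=B014, batch_grp=YM2 and stage=test: defects values are 87, 961, 823, 264.
4 rows match — count = 4.

4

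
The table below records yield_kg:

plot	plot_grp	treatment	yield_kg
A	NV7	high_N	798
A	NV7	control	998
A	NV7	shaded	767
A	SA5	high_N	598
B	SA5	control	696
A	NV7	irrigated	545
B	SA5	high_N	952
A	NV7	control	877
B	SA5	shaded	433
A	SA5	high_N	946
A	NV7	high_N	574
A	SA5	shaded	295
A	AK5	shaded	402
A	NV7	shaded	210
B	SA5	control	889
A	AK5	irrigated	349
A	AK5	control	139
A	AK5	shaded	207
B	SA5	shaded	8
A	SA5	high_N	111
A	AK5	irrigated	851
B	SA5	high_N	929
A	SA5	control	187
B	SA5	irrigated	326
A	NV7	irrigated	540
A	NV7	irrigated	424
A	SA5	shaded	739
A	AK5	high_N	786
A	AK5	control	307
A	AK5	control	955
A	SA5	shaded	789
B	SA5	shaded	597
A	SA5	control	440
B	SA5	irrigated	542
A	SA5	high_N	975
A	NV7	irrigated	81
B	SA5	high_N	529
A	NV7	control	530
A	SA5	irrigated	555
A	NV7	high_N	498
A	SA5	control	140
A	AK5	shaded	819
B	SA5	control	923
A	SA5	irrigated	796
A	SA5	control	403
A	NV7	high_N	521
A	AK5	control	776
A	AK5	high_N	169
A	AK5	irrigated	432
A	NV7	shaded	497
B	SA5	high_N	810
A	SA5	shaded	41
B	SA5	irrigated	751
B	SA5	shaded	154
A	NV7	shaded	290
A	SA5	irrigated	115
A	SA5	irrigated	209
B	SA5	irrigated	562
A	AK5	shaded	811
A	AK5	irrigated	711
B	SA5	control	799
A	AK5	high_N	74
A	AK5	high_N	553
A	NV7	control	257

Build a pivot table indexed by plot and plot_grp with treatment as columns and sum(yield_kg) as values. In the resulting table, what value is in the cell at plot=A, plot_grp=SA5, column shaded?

1864

Rows with plot=A, plot_grp=SA5 and treatment=shaded: yield_kg values are 295, 739, 789, 41.
295 + 739 + 789 + 41 = 1864.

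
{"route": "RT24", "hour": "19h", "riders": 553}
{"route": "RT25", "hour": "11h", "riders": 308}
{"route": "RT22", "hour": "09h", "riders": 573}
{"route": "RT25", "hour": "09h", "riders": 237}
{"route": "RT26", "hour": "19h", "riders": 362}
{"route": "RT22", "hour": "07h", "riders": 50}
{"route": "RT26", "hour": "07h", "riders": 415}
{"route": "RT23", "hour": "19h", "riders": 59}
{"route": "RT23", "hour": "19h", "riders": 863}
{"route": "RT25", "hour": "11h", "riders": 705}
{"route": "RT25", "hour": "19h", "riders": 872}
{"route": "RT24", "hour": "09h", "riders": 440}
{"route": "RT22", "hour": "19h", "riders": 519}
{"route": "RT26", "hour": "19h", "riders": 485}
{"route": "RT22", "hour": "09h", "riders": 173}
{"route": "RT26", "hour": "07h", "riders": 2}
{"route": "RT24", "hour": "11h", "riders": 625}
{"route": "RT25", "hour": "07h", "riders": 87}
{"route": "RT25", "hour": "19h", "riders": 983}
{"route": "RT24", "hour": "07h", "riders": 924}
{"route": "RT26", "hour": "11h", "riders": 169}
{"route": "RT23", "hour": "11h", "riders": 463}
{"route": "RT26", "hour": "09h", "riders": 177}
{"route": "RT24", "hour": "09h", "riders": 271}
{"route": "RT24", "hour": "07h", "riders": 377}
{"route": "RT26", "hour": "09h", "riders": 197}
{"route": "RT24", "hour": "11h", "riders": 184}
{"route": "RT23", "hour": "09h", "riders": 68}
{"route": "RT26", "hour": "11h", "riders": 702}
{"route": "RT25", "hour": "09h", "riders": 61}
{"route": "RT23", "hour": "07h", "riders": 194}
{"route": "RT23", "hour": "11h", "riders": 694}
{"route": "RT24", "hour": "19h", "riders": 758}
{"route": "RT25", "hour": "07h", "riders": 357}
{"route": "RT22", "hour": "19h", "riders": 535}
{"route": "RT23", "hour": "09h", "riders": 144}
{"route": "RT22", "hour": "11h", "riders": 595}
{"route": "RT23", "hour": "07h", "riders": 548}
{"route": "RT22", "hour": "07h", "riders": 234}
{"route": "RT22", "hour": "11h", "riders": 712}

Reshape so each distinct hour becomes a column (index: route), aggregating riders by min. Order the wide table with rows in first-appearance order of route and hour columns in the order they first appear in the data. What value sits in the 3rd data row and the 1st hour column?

With rows in first-appearance order of route, row 3 is route=RT22. hour columns in first-appearance order: 19h, 11h, 09h, 07h; column 1 is 19h.
Long rows with route=RT22, hour=19h: min(519, 535) = 519.

519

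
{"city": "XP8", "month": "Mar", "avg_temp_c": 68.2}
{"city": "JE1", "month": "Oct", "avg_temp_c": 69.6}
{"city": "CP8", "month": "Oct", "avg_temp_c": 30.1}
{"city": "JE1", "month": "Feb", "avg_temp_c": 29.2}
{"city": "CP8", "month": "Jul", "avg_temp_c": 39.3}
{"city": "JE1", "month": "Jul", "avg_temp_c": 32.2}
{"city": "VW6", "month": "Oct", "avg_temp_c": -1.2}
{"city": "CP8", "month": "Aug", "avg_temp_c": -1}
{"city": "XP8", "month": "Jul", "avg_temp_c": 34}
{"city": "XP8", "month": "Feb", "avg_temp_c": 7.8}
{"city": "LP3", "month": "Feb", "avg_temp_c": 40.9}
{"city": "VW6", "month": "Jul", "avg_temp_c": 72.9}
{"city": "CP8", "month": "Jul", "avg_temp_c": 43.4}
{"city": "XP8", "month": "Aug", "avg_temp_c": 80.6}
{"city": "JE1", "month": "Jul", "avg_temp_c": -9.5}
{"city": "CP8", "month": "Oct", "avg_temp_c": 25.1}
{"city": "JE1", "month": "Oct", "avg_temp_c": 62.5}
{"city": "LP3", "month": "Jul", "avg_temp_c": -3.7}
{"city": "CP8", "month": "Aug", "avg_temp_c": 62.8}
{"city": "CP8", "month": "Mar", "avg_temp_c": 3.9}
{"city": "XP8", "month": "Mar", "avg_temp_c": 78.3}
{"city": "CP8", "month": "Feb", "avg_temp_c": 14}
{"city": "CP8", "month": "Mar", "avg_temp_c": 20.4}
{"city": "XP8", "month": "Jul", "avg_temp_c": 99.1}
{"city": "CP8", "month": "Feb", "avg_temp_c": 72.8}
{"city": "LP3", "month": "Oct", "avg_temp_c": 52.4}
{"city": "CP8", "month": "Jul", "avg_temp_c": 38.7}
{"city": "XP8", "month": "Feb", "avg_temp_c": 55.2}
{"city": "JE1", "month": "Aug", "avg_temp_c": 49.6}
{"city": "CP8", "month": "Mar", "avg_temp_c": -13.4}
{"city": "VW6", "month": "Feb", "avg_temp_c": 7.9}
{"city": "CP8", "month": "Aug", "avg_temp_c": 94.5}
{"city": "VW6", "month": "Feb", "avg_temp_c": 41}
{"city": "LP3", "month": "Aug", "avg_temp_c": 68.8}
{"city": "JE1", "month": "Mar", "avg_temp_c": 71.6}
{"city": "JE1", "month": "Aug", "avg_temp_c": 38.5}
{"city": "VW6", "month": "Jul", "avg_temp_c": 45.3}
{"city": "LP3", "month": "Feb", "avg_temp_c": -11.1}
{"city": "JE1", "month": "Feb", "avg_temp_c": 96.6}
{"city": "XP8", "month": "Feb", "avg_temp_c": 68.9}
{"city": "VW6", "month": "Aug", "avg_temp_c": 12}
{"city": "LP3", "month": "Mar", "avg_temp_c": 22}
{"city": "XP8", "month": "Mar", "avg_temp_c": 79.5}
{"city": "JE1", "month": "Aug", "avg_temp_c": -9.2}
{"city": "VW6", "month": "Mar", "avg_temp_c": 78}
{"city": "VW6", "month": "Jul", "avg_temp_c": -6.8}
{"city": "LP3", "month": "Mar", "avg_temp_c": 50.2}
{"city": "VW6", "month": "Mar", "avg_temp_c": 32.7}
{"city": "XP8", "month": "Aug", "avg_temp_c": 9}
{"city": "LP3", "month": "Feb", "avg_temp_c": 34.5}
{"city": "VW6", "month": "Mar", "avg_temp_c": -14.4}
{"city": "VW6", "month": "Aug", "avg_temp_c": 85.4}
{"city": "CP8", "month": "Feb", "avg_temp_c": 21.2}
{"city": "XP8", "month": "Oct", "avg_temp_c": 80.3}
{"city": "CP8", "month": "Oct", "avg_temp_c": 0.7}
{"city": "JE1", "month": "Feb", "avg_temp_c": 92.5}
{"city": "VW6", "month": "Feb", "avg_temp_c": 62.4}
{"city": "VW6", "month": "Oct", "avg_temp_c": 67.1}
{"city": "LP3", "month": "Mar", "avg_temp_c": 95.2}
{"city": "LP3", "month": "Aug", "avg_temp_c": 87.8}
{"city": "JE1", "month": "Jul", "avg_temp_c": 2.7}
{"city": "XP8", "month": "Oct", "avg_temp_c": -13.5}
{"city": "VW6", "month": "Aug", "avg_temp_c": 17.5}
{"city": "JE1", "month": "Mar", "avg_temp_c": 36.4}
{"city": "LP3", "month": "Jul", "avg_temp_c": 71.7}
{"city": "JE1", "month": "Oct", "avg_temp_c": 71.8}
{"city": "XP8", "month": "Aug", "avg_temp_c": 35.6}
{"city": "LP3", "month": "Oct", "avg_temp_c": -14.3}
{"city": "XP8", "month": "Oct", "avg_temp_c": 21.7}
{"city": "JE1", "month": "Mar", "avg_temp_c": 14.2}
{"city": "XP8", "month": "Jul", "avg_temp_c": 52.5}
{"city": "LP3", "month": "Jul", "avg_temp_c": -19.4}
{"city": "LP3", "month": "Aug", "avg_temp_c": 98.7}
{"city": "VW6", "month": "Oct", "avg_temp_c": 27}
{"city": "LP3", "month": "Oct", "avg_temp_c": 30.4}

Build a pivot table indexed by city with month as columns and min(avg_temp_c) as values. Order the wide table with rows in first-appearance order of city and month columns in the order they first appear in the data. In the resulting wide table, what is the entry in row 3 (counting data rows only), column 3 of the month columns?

14

With rows in first-appearance order of city, row 3 is city=CP8. month columns in first-appearance order: Mar, Oct, Feb, Jul, Aug; column 3 is Feb.
Long rows with city=CP8, month=Feb: min(14, 72.8, 21.2) = 14.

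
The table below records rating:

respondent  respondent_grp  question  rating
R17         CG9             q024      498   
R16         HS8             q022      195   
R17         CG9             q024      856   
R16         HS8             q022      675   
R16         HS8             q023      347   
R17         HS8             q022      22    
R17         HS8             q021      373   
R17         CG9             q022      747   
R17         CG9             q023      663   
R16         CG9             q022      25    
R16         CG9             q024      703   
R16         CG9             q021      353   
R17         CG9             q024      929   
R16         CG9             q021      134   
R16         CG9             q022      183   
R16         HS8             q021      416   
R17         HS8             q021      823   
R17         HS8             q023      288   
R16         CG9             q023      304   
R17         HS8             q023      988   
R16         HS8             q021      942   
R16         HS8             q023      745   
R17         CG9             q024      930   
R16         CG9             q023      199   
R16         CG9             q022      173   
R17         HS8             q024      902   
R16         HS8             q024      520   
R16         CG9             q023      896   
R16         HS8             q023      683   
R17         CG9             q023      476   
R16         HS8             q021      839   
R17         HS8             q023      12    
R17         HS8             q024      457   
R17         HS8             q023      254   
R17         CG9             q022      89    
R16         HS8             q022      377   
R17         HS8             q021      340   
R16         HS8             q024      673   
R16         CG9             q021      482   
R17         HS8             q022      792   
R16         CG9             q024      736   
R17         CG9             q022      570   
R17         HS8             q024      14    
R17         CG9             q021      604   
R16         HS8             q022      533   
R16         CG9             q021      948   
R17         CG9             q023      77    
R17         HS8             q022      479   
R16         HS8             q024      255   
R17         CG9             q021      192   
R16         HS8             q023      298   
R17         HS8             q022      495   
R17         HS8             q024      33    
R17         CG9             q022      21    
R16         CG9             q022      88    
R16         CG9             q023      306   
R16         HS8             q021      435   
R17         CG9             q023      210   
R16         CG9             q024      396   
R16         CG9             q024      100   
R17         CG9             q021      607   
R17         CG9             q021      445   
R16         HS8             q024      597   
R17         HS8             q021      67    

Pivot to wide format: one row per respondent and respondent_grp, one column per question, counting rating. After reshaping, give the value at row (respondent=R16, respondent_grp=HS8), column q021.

Rows with respondent=R16, respondent_grp=HS8 and question=q021: rating values are 416, 942, 839, 435.
4 rows match — count = 4.

4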